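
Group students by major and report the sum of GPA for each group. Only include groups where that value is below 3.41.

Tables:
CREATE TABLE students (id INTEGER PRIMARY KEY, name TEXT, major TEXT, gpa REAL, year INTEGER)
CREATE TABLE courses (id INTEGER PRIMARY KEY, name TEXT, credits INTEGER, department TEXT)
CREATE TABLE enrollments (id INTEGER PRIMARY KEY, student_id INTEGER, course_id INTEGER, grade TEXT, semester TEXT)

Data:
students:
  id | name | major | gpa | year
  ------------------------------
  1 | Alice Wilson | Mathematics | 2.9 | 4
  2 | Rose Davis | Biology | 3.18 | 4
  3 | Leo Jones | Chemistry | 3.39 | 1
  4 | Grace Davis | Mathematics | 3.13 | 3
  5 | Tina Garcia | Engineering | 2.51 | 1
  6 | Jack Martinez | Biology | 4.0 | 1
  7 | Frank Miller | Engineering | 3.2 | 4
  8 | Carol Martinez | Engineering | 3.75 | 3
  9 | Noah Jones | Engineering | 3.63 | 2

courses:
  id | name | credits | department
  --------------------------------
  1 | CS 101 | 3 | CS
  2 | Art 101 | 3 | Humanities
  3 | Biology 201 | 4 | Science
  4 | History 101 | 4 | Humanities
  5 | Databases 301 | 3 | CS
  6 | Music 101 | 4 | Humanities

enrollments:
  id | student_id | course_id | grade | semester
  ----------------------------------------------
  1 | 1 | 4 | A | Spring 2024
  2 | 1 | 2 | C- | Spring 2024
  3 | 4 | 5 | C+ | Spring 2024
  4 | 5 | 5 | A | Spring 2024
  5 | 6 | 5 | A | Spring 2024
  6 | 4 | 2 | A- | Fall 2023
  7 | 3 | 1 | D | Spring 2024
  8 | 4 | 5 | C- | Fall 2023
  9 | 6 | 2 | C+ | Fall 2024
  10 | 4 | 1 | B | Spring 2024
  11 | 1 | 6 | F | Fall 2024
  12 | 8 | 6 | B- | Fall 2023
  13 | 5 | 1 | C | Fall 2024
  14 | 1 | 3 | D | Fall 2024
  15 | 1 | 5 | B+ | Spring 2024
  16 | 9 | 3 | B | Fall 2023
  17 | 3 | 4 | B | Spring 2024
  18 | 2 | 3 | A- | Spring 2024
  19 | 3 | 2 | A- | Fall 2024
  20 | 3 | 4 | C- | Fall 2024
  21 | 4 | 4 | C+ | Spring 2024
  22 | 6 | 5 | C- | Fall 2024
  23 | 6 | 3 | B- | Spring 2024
SELECT major, SUM(gpa) AS sum_gpa FROM students GROUP BY major HAVING SUM(gpa) < 3.41

Execution result:
major | sum_gpa
Chemistry | 3.39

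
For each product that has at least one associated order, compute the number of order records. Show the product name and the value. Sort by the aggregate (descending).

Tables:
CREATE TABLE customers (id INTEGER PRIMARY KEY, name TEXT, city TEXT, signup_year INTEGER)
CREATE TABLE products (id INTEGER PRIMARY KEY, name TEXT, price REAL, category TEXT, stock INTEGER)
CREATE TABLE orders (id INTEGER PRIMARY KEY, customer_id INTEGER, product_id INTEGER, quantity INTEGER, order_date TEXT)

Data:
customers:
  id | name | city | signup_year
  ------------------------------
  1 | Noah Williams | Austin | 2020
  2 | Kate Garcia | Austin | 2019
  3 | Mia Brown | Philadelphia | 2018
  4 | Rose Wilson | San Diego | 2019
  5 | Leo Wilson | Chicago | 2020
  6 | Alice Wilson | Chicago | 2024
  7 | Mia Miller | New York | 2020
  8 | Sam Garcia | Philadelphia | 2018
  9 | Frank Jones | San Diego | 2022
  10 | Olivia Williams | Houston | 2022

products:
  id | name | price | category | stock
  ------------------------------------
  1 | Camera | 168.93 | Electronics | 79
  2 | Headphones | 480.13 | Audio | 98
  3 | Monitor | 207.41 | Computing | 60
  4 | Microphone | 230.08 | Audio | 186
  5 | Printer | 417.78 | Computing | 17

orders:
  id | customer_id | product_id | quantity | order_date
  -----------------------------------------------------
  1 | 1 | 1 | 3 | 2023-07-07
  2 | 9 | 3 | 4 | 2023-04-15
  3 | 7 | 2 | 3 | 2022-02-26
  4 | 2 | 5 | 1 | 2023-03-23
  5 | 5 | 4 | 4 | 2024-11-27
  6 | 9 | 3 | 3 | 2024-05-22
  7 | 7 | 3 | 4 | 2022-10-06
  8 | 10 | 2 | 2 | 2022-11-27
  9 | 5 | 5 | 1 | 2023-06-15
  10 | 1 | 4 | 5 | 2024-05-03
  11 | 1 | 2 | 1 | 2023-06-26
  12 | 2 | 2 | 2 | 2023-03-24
SELECT p.name, COUNT(*) AS n FROM orders c JOIN products p ON c.product_id = p.id GROUP BY p.id, p.name ORDER BY n DESC

Execution result:
name | n
Headphones | 4
Monitor | 3
Microphone | 2
Printer | 2
Camera | 1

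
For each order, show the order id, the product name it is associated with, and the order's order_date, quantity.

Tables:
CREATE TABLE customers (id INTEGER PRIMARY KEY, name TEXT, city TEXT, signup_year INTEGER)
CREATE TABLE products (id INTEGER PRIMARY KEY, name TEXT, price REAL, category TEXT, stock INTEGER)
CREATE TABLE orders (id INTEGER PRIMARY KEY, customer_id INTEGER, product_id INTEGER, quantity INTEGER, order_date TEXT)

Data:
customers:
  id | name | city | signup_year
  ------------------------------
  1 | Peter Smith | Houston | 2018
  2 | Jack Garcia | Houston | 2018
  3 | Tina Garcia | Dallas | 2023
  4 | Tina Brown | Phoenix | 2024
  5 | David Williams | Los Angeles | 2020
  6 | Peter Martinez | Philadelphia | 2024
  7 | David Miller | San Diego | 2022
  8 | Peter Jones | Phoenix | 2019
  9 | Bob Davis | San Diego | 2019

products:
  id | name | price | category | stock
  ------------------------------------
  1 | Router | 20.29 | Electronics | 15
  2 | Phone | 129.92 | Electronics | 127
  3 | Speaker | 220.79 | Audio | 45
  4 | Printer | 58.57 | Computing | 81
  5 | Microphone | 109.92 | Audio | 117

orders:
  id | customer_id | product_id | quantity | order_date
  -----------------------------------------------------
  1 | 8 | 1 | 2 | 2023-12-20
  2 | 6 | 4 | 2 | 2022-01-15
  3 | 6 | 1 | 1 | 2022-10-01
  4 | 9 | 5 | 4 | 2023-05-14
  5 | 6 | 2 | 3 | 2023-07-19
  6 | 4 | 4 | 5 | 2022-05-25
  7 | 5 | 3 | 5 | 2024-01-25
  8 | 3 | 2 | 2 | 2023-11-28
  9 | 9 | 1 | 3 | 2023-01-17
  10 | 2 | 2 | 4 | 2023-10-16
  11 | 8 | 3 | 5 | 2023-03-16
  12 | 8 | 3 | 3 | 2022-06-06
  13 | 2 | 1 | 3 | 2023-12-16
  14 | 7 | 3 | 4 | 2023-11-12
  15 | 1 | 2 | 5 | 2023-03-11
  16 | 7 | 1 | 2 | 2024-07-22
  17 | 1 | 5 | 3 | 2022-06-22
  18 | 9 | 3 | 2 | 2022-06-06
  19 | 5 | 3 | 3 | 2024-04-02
SELECT c.id, p.name AS product, c.order_date, c.quantity FROM orders c JOIN products p ON c.product_id = p.id

Execution result:
id | product | order_date | quantity
1 | Router | 2023-12-20 | 2
2 | Printer | 2022-01-15 | 2
3 | Router | 2022-10-01 | 1
4 | Microphone | 2023-05-14 | 4
5 | Phone | 2023-07-19 | 3
6 | Printer | 2022-05-25 | 5
7 | Speaker | 2024-01-25 | 5
8 | Phone | 2023-11-28 | 2
9 | Router | 2023-01-17 | 3
10 | Phone | 2023-10-16 | 4
11 | Speaker | 2023-03-16 | 5
12 | Speaker | 2022-06-06 | 3
13 | Router | 2023-12-16 | 3
14 | Speaker | 2023-11-12 | 4
15 | Phone | 2023-03-11 | 5
16 | Router | 2024-07-22 | 2
17 | Microphone | 2022-06-22 | 3
18 | Speaker | 2022-06-06 | 2
19 | Speaker | 2024-04-02 | 3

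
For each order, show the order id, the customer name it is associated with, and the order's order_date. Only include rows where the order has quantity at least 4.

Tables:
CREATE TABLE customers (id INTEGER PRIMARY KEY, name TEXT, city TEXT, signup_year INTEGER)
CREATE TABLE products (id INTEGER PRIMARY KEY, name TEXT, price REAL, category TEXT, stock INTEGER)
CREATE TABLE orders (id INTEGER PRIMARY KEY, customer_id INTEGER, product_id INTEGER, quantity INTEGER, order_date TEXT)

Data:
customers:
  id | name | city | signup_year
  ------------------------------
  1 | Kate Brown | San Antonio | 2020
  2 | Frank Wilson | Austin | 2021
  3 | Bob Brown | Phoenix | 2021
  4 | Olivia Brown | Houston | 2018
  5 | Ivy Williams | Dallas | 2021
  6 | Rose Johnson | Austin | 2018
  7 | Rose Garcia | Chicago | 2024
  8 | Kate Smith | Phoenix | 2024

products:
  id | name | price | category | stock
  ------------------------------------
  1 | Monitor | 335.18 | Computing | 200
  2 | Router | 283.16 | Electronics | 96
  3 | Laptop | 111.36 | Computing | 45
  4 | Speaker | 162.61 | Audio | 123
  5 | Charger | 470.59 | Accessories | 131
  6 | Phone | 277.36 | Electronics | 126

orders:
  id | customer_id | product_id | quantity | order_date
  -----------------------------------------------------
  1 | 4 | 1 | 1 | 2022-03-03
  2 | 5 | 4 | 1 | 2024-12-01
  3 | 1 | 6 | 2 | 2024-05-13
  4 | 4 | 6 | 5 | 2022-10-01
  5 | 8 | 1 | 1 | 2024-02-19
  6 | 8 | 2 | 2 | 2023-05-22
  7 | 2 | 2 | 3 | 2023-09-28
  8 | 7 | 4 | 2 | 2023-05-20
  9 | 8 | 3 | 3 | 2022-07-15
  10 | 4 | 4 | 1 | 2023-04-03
SELECT c.id, p.name AS customer, c.order_date FROM orders c JOIN customers p ON c.customer_id = p.id WHERE c.quantity >= 4

Execution result:
id | customer | order_date
4 | Olivia Brown | 2022-10-01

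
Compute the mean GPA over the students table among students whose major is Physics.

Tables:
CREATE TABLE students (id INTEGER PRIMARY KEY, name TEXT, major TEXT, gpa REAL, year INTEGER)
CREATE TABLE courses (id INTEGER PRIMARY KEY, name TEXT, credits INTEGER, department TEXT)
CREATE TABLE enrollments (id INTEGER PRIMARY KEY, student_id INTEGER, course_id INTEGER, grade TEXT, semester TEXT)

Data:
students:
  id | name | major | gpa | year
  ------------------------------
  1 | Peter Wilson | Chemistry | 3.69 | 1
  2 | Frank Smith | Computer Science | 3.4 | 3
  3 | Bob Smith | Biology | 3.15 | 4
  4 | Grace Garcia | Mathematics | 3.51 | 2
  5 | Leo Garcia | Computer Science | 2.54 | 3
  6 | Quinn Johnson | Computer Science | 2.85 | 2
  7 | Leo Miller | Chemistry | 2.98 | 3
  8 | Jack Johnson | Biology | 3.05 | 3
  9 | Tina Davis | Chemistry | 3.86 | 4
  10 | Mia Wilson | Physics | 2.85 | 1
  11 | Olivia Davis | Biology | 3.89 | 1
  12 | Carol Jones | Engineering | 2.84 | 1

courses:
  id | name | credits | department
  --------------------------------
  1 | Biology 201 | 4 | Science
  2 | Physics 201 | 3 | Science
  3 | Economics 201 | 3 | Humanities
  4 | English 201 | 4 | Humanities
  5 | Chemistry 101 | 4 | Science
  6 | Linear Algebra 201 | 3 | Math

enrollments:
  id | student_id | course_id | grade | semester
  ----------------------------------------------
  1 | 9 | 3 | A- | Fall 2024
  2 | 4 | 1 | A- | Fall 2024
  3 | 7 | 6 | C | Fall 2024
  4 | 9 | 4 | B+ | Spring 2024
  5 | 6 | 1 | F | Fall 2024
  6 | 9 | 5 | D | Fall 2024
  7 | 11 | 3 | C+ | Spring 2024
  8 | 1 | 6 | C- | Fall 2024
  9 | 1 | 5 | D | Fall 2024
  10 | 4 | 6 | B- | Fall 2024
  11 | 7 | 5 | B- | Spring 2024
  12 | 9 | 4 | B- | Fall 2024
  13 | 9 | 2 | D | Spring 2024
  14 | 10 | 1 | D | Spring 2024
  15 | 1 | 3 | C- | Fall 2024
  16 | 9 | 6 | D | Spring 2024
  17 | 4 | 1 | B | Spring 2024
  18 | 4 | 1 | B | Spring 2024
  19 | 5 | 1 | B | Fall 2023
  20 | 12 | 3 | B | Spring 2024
SELECT AVG(gpa) FROM students WHERE major = 'Physics'

Execution result:
2.85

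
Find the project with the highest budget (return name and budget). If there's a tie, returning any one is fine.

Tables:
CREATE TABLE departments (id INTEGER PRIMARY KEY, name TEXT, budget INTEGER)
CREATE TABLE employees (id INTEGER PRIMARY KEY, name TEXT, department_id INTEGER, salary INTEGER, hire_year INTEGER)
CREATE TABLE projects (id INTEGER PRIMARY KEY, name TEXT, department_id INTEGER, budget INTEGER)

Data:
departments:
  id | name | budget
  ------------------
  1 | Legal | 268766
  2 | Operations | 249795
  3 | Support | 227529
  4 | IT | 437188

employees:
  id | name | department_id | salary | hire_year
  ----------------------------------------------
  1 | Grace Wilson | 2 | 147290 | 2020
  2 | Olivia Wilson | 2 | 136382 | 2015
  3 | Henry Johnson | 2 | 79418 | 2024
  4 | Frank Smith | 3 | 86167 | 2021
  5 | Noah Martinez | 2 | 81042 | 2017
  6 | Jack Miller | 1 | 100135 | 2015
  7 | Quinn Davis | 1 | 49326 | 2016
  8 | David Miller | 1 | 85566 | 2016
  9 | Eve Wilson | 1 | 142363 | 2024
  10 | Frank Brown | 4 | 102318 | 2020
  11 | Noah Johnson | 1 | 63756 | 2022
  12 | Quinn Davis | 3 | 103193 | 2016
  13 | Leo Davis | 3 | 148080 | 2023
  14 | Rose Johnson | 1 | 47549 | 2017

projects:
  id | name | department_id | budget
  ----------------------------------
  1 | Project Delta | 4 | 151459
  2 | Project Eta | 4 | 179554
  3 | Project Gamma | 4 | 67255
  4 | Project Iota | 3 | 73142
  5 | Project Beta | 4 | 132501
SELECT name, budget FROM projects ORDER BY budget DESC LIMIT 1

Execution result:
name | budget
Project Eta | 179554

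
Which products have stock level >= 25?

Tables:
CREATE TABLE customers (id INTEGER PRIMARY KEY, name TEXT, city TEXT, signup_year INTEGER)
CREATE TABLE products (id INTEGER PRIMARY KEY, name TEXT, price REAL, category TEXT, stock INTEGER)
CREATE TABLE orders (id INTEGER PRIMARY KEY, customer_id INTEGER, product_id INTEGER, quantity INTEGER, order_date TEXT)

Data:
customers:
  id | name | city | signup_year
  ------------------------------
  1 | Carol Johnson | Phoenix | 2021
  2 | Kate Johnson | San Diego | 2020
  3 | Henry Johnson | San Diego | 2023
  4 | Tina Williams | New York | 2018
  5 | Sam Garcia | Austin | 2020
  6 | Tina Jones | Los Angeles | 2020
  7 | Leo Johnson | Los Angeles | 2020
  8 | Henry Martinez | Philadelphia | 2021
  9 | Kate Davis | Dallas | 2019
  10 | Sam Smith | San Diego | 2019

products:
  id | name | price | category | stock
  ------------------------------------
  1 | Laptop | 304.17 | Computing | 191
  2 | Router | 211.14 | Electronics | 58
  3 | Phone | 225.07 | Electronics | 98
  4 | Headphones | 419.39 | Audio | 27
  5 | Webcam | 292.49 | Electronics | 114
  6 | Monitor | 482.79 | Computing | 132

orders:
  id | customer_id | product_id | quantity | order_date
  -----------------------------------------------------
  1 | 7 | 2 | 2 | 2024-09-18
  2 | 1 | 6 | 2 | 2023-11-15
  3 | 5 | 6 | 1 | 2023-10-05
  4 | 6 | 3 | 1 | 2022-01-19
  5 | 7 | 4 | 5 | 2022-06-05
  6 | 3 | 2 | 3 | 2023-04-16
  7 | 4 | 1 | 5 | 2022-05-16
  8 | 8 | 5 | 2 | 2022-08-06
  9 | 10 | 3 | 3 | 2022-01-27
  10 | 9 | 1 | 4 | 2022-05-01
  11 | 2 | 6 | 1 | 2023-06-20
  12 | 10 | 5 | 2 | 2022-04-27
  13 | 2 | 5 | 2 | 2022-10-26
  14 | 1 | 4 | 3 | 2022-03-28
SELECT name, stock FROM products WHERE stock >= 25

Execution result:
name | stock
Laptop | 191
Router | 58
Phone | 98
Headphones | 27
Webcam | 114
Monitor | 132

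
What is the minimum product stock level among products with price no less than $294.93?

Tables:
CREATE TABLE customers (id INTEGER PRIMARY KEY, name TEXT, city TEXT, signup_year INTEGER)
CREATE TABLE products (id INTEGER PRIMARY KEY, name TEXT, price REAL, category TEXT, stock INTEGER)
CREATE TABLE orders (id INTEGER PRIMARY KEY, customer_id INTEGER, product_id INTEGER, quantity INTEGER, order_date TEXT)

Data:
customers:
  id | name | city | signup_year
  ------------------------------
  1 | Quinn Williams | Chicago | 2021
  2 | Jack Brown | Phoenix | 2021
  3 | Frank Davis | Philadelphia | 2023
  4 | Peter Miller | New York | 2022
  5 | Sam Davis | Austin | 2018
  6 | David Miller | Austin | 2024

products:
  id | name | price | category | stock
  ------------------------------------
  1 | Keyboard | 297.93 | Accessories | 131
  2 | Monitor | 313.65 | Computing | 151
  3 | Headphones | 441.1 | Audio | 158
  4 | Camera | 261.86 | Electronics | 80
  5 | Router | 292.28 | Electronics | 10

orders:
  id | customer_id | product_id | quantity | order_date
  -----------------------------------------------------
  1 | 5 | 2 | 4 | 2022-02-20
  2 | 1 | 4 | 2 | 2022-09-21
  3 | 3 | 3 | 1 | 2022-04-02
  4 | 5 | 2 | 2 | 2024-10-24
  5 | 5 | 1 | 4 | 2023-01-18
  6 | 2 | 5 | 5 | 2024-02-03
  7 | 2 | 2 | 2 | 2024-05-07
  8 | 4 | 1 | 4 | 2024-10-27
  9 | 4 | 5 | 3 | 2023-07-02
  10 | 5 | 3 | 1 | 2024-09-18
SELECT MIN(stock) FROM products WHERE price >= 294.93

Execution result:
131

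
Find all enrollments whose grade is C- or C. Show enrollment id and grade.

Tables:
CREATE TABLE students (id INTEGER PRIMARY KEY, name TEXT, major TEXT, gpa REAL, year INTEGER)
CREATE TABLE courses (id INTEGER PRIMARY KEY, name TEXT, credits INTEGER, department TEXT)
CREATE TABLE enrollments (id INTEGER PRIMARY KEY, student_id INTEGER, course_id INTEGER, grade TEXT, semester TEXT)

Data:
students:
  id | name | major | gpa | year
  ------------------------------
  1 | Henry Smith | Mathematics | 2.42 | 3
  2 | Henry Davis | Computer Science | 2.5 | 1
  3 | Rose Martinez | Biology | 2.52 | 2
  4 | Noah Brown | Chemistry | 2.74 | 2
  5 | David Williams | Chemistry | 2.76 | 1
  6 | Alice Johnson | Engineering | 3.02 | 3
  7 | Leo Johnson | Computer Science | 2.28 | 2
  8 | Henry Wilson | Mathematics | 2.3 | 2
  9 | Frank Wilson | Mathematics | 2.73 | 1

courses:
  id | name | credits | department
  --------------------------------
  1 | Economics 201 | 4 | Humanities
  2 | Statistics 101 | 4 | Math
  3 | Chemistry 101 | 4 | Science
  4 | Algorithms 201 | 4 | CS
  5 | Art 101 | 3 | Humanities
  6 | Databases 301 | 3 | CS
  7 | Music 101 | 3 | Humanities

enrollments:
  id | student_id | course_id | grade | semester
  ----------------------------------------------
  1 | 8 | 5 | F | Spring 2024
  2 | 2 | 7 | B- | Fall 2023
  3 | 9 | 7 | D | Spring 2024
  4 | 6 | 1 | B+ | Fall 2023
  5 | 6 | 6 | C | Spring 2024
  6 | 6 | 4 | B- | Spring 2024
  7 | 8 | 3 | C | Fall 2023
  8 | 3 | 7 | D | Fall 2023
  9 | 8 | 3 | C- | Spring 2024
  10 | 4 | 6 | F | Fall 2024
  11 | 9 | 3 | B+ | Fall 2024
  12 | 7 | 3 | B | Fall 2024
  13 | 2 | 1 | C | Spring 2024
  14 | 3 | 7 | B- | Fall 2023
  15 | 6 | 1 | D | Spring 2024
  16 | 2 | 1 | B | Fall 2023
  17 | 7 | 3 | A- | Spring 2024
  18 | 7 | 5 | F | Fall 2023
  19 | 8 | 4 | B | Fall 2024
SELECT id, grade FROM enrollments WHERE grade IN ('C-', 'C')

Execution result:
id | grade
5 | C
7 | C
9 | C-
13 | C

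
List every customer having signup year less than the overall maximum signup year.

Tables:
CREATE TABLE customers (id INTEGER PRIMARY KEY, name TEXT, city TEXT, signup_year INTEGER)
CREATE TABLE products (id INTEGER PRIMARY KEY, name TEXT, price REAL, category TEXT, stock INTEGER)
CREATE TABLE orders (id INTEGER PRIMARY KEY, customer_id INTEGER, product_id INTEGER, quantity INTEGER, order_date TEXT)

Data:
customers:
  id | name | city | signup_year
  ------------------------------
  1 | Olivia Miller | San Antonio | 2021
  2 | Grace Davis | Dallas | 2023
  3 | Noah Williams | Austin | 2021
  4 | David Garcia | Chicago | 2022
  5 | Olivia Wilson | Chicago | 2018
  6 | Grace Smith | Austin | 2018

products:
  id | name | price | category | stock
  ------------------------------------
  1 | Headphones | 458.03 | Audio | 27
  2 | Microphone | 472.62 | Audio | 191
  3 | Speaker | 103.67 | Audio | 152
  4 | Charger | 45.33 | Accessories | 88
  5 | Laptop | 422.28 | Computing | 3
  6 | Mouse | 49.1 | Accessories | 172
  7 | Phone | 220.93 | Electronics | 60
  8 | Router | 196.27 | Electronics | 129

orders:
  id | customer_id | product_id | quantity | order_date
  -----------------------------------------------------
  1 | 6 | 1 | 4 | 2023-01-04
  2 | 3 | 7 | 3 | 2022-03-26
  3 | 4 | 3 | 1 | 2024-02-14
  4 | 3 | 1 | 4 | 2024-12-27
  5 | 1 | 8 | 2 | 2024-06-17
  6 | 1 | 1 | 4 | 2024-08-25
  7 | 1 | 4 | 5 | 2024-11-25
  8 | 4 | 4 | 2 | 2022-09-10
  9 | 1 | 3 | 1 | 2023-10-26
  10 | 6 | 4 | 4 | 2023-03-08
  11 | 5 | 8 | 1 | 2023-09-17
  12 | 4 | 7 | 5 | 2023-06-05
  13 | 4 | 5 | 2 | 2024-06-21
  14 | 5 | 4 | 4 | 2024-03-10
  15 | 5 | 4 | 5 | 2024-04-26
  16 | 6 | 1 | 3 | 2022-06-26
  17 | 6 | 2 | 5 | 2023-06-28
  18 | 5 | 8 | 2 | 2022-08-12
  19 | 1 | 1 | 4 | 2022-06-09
SELECT name, signup_year FROM customers WHERE signup_year < (SELECT MAX(signup_year) FROM customers)

Execution result:
name | signup_year
Olivia Miller | 2021
Noah Williams | 2021
David Garcia | 2022
Olivia Wilson | 2018
Grace Smith | 2018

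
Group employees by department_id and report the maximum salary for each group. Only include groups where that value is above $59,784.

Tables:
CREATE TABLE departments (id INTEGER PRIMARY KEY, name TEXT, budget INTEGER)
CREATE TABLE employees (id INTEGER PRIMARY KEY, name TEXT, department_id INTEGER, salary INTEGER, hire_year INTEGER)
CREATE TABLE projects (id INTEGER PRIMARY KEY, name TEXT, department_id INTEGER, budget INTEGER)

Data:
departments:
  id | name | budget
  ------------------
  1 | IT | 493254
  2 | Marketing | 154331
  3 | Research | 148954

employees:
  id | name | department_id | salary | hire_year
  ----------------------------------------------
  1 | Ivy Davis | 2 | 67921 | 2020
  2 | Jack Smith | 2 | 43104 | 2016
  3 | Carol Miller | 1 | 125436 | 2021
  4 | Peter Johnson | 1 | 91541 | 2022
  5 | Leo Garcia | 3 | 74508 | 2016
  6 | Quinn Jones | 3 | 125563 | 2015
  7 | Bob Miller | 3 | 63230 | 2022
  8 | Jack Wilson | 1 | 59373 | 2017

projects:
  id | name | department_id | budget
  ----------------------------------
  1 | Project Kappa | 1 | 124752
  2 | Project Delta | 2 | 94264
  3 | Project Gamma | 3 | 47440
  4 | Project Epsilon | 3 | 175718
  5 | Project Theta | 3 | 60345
SELECT department_id, MAX(salary) AS max_salary FROM employees GROUP BY department_id HAVING MAX(salary) > 59784

Execution result:
department_id | max_salary
1 | 125436
2 | 67921
3 | 125563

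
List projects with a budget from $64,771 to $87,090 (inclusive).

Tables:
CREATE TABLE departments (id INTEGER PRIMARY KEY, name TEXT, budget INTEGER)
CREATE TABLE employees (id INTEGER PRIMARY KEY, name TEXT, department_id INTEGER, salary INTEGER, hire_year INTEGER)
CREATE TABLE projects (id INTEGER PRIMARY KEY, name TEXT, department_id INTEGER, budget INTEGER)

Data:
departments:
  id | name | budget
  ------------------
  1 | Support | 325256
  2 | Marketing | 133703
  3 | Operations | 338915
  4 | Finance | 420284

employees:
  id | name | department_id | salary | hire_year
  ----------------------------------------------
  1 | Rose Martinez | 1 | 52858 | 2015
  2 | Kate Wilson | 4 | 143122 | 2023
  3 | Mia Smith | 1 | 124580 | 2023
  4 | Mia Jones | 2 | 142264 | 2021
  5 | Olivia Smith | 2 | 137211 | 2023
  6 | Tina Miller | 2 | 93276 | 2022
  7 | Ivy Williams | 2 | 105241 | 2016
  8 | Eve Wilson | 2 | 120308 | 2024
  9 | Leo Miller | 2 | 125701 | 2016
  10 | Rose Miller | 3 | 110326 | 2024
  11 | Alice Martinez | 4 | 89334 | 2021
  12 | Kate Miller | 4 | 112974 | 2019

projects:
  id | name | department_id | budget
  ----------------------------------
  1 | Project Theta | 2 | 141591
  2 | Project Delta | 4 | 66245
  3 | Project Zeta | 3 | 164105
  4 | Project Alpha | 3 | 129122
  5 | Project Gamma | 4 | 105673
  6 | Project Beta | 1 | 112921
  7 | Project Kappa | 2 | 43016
SELECT name, budget FROM projects WHERE budget BETWEEN 64771 AND 87090

Execution result:
name | budget
Project Delta | 66245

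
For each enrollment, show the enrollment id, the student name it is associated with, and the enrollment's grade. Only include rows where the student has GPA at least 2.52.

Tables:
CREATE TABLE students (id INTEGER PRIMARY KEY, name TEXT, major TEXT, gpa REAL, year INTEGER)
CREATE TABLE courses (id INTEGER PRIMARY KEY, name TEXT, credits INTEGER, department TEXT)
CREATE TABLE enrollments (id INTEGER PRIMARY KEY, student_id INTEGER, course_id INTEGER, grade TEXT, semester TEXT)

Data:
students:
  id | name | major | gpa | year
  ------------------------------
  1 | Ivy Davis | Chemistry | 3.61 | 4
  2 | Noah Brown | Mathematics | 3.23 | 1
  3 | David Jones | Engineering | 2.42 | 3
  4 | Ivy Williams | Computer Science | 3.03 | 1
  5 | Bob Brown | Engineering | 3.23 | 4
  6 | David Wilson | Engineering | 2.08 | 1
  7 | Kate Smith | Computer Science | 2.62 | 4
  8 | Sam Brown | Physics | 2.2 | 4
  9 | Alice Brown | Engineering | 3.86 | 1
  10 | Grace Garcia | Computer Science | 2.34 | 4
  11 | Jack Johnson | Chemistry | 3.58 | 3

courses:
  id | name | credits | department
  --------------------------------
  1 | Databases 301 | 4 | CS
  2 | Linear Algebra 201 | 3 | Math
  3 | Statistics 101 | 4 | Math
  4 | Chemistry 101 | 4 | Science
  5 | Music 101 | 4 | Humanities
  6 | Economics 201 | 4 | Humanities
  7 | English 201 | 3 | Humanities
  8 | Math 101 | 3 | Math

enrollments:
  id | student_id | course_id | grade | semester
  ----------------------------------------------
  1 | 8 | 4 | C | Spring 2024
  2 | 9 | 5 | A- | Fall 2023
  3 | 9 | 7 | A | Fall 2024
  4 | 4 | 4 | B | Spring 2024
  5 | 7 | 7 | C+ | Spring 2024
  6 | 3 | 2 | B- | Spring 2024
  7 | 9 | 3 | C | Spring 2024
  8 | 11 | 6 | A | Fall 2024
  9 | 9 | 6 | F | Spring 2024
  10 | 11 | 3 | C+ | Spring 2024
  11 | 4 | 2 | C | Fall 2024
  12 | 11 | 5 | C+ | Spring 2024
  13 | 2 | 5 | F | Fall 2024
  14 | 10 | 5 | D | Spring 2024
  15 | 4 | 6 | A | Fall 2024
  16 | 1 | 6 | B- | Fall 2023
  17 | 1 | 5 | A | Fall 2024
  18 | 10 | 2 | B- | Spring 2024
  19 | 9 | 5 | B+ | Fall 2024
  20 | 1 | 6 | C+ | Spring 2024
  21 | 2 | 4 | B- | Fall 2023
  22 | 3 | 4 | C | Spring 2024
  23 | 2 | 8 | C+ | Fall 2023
SELECT c.id, p.name AS student, c.grade FROM enrollments c JOIN students p ON c.student_id = p.id WHERE p.gpa >= 2.52

Execution result:
id | student | grade
2 | Alice Brown | A-
3 | Alice Brown | A
4 | Ivy Williams | B
5 | Kate Smith | C+
7 | Alice Brown | C
8 | Jack Johnson | A
9 | Alice Brown | F
10 | Jack Johnson | C+
11 | Ivy Williams | C
12 | Jack Johnson | C+
13 | Noah Brown | F
15 | Ivy Williams | A
16 | Ivy Davis | B-
17 | Ivy Davis | A
19 | Alice Brown | B+
20 | Ivy Davis | C+
21 | Noah Brown | B-
23 | Noah Brown | C+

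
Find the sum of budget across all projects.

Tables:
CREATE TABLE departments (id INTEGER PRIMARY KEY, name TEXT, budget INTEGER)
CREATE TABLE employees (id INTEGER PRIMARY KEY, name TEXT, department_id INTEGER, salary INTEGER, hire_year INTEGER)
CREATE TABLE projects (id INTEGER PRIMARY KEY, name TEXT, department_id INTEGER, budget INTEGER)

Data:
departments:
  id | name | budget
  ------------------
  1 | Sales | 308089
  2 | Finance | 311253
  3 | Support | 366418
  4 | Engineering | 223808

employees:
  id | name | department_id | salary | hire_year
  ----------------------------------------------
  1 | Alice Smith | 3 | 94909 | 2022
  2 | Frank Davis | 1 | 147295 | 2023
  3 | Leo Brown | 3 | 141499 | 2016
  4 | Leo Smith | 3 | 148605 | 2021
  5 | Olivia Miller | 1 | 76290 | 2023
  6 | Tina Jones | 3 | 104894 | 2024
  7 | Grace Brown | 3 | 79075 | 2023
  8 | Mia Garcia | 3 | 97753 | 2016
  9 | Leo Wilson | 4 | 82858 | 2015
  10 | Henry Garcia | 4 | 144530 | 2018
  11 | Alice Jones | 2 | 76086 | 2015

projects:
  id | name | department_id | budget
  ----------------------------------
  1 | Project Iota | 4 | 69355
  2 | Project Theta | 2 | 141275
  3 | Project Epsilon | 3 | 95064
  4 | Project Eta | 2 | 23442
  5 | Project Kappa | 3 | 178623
SELECT SUM(budget) FROM projects

Execution result:
507759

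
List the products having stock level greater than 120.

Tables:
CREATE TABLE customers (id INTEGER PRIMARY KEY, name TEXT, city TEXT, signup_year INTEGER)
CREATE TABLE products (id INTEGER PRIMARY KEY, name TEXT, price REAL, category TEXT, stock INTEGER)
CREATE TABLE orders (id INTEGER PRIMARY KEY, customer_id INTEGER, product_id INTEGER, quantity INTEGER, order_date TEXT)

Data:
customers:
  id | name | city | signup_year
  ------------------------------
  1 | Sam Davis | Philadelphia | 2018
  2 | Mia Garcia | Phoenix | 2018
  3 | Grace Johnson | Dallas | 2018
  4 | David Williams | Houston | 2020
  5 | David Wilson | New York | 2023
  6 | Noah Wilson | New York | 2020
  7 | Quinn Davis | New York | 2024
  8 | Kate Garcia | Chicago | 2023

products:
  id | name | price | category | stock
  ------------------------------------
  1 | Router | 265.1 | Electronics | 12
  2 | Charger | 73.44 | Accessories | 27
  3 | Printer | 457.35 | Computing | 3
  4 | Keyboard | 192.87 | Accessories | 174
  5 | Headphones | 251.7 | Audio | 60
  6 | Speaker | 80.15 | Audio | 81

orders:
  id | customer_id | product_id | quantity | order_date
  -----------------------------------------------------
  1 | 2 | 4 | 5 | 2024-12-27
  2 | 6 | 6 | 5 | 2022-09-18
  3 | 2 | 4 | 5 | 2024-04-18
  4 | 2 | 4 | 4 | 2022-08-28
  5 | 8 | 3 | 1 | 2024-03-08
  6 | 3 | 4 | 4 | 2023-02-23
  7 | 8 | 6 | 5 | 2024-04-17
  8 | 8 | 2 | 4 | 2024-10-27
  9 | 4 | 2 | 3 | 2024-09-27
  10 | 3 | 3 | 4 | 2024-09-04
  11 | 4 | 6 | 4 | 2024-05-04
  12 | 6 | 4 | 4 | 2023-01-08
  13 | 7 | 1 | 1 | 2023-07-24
SELECT name, stock FROM products WHERE stock > 120

Execution result:
name | stock
Keyboard | 174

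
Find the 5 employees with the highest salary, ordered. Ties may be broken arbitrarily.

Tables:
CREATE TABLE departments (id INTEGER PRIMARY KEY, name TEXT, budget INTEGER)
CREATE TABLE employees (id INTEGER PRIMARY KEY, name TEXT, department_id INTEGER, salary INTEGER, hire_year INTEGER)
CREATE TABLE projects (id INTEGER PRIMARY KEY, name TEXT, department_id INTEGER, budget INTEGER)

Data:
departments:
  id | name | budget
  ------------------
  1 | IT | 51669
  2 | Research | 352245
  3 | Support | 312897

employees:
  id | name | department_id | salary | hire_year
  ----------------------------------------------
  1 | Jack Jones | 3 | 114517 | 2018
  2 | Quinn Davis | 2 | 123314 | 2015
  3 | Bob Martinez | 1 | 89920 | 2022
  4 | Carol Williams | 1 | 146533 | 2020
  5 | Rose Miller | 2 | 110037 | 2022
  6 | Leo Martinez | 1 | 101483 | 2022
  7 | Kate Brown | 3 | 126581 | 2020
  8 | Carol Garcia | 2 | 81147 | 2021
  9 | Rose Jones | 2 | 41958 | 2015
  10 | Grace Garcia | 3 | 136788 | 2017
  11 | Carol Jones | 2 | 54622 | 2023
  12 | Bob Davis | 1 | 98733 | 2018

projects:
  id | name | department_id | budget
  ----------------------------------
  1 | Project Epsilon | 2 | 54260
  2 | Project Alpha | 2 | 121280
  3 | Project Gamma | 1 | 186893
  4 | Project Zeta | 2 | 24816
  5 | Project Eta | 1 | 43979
SELECT name, salary FROM employees ORDER BY salary DESC LIMIT 5

Execution result:
name | salary
Carol Williams | 146533
Grace Garcia | 136788
Kate Brown | 126581
Quinn Davis | 123314
Jack Jones | 114517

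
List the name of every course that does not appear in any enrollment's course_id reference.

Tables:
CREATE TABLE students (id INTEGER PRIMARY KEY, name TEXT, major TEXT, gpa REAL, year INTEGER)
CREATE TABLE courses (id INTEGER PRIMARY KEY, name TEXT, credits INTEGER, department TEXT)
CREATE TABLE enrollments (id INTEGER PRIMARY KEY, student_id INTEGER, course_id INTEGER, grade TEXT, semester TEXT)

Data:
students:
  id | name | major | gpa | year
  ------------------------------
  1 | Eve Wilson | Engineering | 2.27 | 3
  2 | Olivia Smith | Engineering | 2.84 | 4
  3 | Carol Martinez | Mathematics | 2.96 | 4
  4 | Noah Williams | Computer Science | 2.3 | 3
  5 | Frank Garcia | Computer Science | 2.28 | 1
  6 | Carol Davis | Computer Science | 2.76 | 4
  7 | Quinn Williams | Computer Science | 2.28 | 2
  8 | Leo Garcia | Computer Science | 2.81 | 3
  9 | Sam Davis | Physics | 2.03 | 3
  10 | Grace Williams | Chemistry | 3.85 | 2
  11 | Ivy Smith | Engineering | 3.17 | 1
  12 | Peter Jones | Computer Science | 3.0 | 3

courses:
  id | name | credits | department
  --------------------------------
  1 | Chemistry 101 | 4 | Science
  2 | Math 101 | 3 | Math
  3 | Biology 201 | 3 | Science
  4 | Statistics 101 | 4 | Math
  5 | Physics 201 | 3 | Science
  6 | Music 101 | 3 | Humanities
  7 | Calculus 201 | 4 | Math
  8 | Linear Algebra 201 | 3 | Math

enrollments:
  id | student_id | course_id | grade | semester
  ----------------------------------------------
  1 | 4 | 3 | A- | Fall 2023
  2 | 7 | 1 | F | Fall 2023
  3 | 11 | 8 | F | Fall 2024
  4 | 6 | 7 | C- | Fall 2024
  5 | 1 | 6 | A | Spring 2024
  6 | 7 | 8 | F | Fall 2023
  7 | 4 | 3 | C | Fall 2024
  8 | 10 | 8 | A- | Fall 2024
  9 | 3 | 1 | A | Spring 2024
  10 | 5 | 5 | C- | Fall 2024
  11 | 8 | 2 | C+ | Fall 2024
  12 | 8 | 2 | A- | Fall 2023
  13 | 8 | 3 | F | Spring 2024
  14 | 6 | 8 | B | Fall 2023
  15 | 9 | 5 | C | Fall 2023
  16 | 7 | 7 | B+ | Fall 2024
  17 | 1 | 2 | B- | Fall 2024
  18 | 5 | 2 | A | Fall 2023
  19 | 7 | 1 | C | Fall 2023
SELECT p.name FROM courses p LEFT JOIN enrollments c ON c.course_id = p.id WHERE c.id IS NULL

Execution result:
Statistics 101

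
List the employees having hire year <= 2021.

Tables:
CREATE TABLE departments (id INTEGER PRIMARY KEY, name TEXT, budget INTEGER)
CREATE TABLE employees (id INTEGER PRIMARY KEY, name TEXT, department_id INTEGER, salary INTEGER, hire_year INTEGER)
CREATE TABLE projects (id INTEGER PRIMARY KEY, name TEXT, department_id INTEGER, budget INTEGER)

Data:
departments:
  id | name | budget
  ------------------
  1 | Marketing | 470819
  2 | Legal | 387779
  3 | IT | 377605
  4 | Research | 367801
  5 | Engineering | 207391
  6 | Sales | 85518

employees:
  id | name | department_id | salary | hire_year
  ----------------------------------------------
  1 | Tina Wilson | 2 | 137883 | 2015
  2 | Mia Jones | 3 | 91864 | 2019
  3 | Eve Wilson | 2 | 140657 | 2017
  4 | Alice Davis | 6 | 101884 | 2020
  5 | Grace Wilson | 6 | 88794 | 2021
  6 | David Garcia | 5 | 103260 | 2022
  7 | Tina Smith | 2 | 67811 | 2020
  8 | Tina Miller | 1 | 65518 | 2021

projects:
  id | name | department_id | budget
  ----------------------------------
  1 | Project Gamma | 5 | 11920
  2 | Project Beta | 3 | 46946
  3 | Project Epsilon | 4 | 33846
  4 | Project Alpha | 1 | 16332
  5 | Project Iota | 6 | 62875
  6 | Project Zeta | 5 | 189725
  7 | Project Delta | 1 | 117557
SELECT name, hire_year FROM employees WHERE hire_year <= 2021

Execution result:
name | hire_year
Tina Wilson | 2015
Mia Jones | 2019
Eve Wilson | 2017
Alice Davis | 2020
Grace Wilson | 2021
Tina Smith | 2020
Tina Miller | 2021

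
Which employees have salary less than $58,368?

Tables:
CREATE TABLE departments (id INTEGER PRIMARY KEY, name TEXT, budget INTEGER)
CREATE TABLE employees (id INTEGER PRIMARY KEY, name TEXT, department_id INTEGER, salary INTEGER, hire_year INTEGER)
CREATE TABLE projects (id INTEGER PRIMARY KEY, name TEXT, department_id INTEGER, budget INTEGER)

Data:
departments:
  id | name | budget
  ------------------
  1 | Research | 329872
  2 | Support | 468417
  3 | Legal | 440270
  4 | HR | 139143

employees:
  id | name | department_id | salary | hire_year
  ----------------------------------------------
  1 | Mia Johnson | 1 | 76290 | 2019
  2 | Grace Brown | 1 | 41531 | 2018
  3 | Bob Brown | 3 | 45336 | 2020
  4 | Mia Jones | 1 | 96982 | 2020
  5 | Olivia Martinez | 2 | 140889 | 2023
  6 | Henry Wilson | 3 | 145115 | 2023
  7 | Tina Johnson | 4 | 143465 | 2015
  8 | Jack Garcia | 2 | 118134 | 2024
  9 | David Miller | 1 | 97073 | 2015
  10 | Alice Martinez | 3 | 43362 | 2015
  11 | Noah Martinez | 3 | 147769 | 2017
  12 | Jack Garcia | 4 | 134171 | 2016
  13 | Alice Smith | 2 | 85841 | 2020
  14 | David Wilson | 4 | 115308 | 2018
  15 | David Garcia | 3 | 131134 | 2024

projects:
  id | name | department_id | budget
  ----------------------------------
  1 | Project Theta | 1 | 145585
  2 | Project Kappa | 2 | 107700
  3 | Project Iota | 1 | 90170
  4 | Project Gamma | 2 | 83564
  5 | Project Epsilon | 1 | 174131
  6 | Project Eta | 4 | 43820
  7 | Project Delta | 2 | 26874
SELECT name, salary FROM employees WHERE salary < 58368

Execution result:
name | salary
Grace Brown | 41531
Bob Brown | 45336
Alice Martinez | 43362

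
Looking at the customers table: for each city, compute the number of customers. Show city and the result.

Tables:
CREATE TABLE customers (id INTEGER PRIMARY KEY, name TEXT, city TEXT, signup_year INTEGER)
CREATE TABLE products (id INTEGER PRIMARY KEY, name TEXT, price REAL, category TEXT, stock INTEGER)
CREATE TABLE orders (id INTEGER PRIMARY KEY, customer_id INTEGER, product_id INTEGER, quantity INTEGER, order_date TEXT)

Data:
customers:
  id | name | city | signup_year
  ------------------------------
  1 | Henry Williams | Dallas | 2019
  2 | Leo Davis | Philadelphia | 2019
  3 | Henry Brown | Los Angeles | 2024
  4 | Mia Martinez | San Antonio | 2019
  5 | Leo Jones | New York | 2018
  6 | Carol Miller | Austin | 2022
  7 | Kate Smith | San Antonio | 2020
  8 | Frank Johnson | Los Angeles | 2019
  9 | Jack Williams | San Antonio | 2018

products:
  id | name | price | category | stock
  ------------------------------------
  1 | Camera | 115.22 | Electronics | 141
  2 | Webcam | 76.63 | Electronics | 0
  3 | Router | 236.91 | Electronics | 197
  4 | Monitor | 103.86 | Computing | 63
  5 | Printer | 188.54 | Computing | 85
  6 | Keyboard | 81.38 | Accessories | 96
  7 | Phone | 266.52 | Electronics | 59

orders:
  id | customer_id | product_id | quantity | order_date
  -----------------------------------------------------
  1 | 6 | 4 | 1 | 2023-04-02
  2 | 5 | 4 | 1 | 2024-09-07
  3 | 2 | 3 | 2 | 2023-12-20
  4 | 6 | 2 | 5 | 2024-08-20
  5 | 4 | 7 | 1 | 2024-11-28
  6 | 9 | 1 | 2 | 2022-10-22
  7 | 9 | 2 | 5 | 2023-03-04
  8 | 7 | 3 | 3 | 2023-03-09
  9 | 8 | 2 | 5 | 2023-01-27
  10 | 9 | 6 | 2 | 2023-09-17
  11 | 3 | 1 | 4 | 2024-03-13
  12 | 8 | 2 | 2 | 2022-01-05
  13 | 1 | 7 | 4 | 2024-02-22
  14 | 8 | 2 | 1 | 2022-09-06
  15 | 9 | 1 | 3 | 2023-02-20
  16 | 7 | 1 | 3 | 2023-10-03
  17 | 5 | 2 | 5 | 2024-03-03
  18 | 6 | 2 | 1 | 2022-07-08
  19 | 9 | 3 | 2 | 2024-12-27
SELECT city, COUNT(*) AS n FROM customers GROUP BY city

Execution result:
city | n
Austin | 1
Dallas | 1
Los Angeles | 2
New York | 1
Philadelphia | 1
San Antonio | 3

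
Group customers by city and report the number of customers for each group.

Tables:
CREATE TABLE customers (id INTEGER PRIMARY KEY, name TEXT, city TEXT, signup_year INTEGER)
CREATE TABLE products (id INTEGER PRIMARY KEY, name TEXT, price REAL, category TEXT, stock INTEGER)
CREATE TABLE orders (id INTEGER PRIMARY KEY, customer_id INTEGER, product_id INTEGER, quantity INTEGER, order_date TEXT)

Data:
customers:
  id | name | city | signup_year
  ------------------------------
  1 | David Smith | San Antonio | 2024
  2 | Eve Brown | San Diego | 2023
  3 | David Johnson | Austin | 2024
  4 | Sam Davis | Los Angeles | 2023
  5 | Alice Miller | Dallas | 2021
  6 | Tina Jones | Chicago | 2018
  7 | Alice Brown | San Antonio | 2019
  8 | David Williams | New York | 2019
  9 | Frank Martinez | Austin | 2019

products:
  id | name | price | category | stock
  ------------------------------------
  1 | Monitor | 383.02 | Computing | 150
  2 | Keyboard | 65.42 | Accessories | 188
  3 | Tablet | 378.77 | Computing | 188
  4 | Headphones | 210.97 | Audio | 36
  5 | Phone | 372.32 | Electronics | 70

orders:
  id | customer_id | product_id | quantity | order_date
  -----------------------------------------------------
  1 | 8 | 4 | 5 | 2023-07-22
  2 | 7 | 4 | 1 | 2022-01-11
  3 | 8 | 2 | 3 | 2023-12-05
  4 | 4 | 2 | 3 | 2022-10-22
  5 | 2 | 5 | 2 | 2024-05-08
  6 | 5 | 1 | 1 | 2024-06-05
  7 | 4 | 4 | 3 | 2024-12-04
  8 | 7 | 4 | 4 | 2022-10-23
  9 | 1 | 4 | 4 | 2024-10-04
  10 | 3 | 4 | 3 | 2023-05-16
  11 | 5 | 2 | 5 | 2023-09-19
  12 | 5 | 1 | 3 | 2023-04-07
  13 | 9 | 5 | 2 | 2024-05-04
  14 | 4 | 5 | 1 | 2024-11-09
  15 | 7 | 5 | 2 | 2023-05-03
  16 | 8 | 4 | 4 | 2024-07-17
SELECT city, COUNT(*) AS n FROM customers GROUP BY city

Execution result:
city | n
Austin | 2
Chicago | 1
Dallas | 1
Los Angeles | 1
New York | 1
San Antonio | 2
San Diego | 1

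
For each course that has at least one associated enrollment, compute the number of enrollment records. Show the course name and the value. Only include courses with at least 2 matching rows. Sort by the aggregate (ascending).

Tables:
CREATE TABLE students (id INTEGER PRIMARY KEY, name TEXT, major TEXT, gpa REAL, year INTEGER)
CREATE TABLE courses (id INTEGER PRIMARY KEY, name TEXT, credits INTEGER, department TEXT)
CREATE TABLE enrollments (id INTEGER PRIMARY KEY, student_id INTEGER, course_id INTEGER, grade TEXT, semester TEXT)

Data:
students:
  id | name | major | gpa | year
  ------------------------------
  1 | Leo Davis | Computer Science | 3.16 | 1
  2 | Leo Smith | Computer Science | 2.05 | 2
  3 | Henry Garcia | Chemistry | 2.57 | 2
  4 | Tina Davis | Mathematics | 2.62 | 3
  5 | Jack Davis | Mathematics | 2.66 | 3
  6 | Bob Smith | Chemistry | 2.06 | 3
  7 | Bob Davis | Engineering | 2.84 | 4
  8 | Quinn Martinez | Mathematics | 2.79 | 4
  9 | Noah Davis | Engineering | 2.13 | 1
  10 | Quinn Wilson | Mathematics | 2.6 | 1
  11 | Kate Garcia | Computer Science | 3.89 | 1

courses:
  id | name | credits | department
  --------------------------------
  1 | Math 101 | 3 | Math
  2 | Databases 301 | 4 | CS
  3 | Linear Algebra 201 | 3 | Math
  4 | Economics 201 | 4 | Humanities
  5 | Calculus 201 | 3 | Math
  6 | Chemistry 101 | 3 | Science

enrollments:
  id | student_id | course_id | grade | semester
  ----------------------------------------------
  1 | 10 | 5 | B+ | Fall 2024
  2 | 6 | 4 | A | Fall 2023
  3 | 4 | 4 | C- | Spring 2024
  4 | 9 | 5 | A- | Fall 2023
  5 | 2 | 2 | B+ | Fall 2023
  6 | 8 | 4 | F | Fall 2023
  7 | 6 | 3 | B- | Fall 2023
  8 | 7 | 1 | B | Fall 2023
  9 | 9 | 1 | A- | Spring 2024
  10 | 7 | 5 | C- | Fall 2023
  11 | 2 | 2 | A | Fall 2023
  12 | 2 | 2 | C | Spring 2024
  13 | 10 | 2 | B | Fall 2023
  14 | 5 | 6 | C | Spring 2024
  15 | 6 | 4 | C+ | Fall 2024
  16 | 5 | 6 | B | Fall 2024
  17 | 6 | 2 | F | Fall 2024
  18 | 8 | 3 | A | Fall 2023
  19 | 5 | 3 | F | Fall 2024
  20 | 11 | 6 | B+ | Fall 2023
SELECT p.name, COUNT(*) AS n FROM enrollments c JOIN courses p ON c.course_id = p.id GROUP BY p.id, p.name HAVING COUNT(*) >= 2 ORDER BY n ASC

Execution result:
name | n
Math 101 | 2
Linear Algebra 201 | 3
Calculus 201 | 3
Chemistry 101 | 3
Economics 201 | 4
Databases 301 | 5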